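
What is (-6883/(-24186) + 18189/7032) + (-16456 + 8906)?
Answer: -213930852865/28345992 ≈ -7547.1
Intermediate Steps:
(-6883/(-24186) + 18189/7032) + (-16456 + 8906) = (-6883*(-1/24186) + 18189*(1/7032)) - 7550 = (6883/24186 + 6063/2344) - 7550 = 81386735/28345992 - 7550 = -213930852865/28345992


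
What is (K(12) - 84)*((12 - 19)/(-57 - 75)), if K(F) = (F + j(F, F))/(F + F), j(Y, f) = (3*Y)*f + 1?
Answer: -10997/3168 ≈ -3.4713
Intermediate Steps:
j(Y, f) = 1 + 3*Y*f (j(Y, f) = 3*Y*f + 1 = 1 + 3*Y*f)
K(F) = (1 + F + 3*F**2)/(2*F) (K(F) = (F + (1 + 3*F*F))/(F + F) = (F + (1 + 3*F**2))/((2*F)) = (1 + F + 3*F**2)*(1/(2*F)) = (1 + F + 3*F**2)/(2*F))
(K(12) - 84)*((12 - 19)/(-57 - 75)) = ((1/2)*(1 + 12 + 3*12**2)/12 - 84)*((12 - 19)/(-57 - 75)) = ((1/2)*(1/12)*(1 + 12 + 3*144) - 84)*(-7/(-132)) = ((1/2)*(1/12)*(1 + 12 + 432) - 84)*(-7*(-1/132)) = ((1/2)*(1/12)*445 - 84)*(7/132) = (445/24 - 84)*(7/132) = -1571/24*7/132 = -10997/3168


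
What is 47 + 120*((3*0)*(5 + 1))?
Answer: 47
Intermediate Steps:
47 + 120*((3*0)*(5 + 1)) = 47 + 120*(0*6) = 47 + 120*0 = 47 + 0 = 47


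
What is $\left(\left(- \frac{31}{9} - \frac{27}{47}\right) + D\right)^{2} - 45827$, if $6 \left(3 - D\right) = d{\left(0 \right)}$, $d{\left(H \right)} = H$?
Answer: $- \frac{8199593522}{178929} \approx -45826.0$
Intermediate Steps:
$D = 3$ ($D = 3 - 0 = 3 + 0 = 3$)
$\left(\left(- \frac{31}{9} - \frac{27}{47}\right) + D\right)^{2} - 45827 = \left(\left(- \frac{31}{9} - \frac{27}{47}\right) + 3\right)^{2} - 45827 = \left(- \frac{1700}{423} + 3\right)^{2} - 45827 = \left(- \frac{431}{423}\right)^{2} - 45827 = \frac{185761}{178929} - 45827 = - \frac{8199593522}{178929}$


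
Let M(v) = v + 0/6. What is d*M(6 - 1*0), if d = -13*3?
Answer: -234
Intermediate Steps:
M(v) = v (M(v) = v + 0*(1/6) = v + 0 = v)
d = -39
d*M(6 - 1*0) = -39*(6 - 1*0) = -39*(6 + 0) = -39*6 = -234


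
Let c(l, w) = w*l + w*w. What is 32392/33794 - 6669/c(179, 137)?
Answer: 588471139/731504924 ≈ 0.80447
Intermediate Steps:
c(l, w) = w**2 + l*w (c(l, w) = l*w + w**2 = w**2 + l*w)
32392/33794 - 6669/c(179, 137) = 32392/33794 - 6669*1/(137*(179 + 137)) = 32392*(1/33794) - 6669/(137*316) = 16196/16897 - 6669/43292 = 588471139/731504924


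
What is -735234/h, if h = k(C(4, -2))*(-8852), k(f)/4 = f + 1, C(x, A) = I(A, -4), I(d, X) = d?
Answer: -367617/17704 ≈ -20.765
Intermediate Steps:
C(x, A) = A
k(f) = 4 + 4*f (k(f) = 4*(f + 1) = 4*(1 + f) = 4 + 4*f)
h = 35408 (h = (4 + 4*(-2))*(-8852) = (4 - 8)*(-8852) = -4*(-8852) = 35408)
-735234/h = -735234/35408 = -735234*1/35408 = -367617/17704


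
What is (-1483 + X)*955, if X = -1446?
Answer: -2797195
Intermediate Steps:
(-1483 + X)*955 = (-1483 - 1446)*955 = -2929*955 = -2797195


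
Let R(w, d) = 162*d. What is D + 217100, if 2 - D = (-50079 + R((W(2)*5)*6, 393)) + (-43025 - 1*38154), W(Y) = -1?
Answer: 284694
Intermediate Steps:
D = 67594 (D = 2 - ((-50079 + 162*393) + (-43025 - 1*38154)) = 2 - ((-50079 + 63666) + (-43025 - 38154)) = 2 - (13587 - 81179) = 2 - 1*(-67592) = 2 + 67592 = 67594)
D + 217100 = 67594 + 217100 = 284694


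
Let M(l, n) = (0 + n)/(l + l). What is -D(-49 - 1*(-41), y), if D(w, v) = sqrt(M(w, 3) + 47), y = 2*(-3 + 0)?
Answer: -sqrt(749)/4 ≈ -6.8420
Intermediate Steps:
M(l, n) = n/(2*l) (M(l, n) = n/((2*l)) = n*(1/(2*l)) = n/(2*l))
y = -6 (y = 2*(-3) = -6)
D(w, v) = sqrt(47 + 3/(2*w)) (D(w, v) = sqrt((1/2)*3/w + 47) = sqrt(3/(2*w) + 47) = sqrt(47 + 3/(2*w)))
-D(-49 - 1*(-41), y) = -sqrt(188 + 6/(-49 - 1*(-41)))/2 = -sqrt(188 + 6/(-49 + 41))/2 = -sqrt(188 + 6/(-8))/2 = -sqrt(188 + 6*(-1/8))/2 = -sqrt(188 - 3/4)/2 = -sqrt(749/4)/2 = -sqrt(749)/2/2 = -sqrt(749)/4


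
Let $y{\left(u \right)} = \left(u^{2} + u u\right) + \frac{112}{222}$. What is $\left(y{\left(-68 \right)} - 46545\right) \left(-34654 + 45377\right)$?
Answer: $- \frac{44392265653}{111} \approx -3.9993 \cdot 10^{8}$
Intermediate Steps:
$y{\left(u \right)} = \frac{56}{111} + 2 u^{2}$ ($y{\left(u \right)} = \left(u^{2} + u^{2}\right) + 112 \cdot \frac{1}{222} = 2 u^{2} + \frac{56}{111} = \frac{56}{111} + 2 u^{2}$)
$\left(y{\left(-68 \right)} - 46545\right) \left(-34654 + 45377\right) = \left(\left(\frac{56}{111} + 2 \left(-68\right)^{2}\right) - 46545\right) \left(-34654 + 45377\right) = \left(\left(\frac{56}{111} + 2 \cdot 4624\right) - 46545\right) 10723 = \left(\left(\frac{56}{111} + 9248\right) - 46545\right) 10723 = \left(\frac{1026584}{111} - 46545\right) 10723 = \left(- \frac{4139911}{111}\right) 10723 = - \frac{44392265653}{111}$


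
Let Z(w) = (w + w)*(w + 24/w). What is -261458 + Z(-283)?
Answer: -101232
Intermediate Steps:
Z(w) = 2*w*(w + 24/w) (Z(w) = (2*w)*(w + 24/w) = 2*w*(w + 24/w))
-261458 + Z(-283) = -261458 + (48 + 2*(-283)**2) = -261458 + (48 + 2*80089) = -261458 + (48 + 160178) = -261458 + 160226 = -101232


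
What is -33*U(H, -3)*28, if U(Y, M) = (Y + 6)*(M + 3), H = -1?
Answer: 0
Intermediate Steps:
U(Y, M) = (3 + M)*(6 + Y) (U(Y, M) = (6 + Y)*(3 + M) = (3 + M)*(6 + Y))
-33*U(H, -3)*28 = -33*(18 + 3*(-1) + 6*(-3) - 3*(-1))*28 = -33*(18 - 3 - 18 + 3)*28 = -33*0*28 = 0*28 = 0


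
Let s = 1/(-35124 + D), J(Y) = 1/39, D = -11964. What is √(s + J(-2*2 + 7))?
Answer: √66668433/51012 ≈ 0.16006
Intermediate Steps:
J(Y) = 1/39
s = -1/47088 (s = 1/(-35124 - 11964) = 1/(-47088) = -1/47088 ≈ -2.1237e-5)
√(s + J(-2*2 + 7)) = √(-1/47088 + 1/39) = √(15683/612144) = √66668433/51012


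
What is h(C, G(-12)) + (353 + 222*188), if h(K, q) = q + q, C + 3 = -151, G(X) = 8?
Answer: 42105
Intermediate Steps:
C = -154 (C = -3 - 151 = -154)
h(K, q) = 2*q
h(C, G(-12)) + (353 + 222*188) = 2*8 + (353 + 222*188) = 16 + (353 + 41736) = 16 + 42089 = 42105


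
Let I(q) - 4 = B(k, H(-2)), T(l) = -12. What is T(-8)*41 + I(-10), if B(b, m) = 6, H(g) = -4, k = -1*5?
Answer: -482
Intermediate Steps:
k = -5
I(q) = 10 (I(q) = 4 + 6 = 10)
T(-8)*41 + I(-10) = -12*41 + 10 = -492 + 10 = -482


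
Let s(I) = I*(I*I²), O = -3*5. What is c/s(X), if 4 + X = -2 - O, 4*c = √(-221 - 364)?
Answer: I*√65/8748 ≈ 0.00092161*I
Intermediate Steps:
O = -15
c = 3*I*√65/4 (c = √(-221 - 364)/4 = √(-585)/4 = (3*I*√65)/4 = 3*I*√65/4 ≈ 6.0467*I)
X = 9 (X = -4 + (-2 - 1*(-15)) = -4 + (-2 + 15) = -4 + 13 = 9)
s(I) = I⁴ (s(I) = I*I³ = I⁴)
c/s(X) = (3*I*√65/4)/(9⁴) = (3*I*√65/4)/6561 = (3*I*√65/4)*(1/6561) = I*√65/8748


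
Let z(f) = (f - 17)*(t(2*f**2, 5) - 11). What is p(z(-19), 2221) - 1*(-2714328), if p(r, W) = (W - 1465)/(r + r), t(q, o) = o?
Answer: 10857319/4 ≈ 2.7143e+6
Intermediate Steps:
z(f) = 102 - 6*f (z(f) = (f - 17)*(5 - 11) = (-17 + f)*(-6) = 102 - 6*f)
p(r, W) = (-1465 + W)/(2*r) (p(r, W) = (-1465 + W)/((2*r)) = (-1465 + W)*(1/(2*r)) = (-1465 + W)/(2*r))
p(z(-19), 2221) - 1*(-2714328) = (-1465 + 2221)/(2*(102 - 6*(-19))) - 1*(-2714328) = (1/2)*756/(102 + 114) + 2714328 = (1/2)*756/216 + 2714328 = (1/2)*(1/216)*756 + 2714328 = 7/4 + 2714328 = 10857319/4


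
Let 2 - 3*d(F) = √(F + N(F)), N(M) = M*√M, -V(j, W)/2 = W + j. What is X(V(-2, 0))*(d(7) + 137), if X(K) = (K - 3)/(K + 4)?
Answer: 413/24 - √(7 + 7*√7)/24 ≈ 16.998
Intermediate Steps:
V(j, W) = -2*W - 2*j (V(j, W) = -2*(W + j) = -2*W - 2*j)
N(M) = M^(3/2)
X(K) = (-3 + K)/(4 + K)
d(F) = ⅔ - √(F + F^(3/2))/3
X(V(-2, 0))*(d(7) + 137) = ((-3 + (-2*0 - 2*(-2)))/(4 + (-2*0 - 2*(-2))))*((⅔ - √(7 + 7^(3/2))/3) + 137) = ((-3 + (0 + 4))/(4 + (0 + 4)))*((⅔ - √(7 + 7*√7)/3) + 137) = ((-3 + 4)/(4 + 4))*(413/3 - √(7 + 7*√7)/3) = (1/8)*(413/3 - √(7 + 7*√7)/3) = ((⅛)*1)*(413/3 - √(7 + 7*√7)/3) = (413/3 - √(7 + 7*√7)/3)/8 = 413/24 - √(7 + 7*√7)/24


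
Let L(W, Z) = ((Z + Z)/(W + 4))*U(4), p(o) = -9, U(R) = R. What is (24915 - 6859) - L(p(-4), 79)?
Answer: 90912/5 ≈ 18182.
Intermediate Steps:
L(W, Z) = 8*Z/(4 + W) (L(W, Z) = ((Z + Z)/(W + 4))*4 = ((2*Z)/(4 + W))*4 = (2*Z/(4 + W))*4 = 8*Z/(4 + W))
(24915 - 6859) - L(p(-4), 79) = (24915 - 6859) - 8*79/(4 - 9) = 18056 - 8*79/(-5) = 18056 - 8*79*(-1)/5 = 18056 - 1*(-632/5) = 18056 + 632/5 = 90912/5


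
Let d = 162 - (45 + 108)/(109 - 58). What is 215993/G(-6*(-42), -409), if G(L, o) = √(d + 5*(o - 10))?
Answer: -215993*I/44 ≈ -4908.9*I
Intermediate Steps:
d = 159 (d = 162 - 153/51 = 162 - 1*3 = 162 - 3 = 159)
G(L, o) = √(109 + 5*o) (G(L, o) = √(159 + 5*(o - 10)) = √(159 + 5*(-10 + o)) = √(159 + (-50 + 5*o)) = √(109 + 5*o))
215993/G(-6*(-42), -409) = 215993/(√(109 + 5*(-409))) = 215993/(√(109 - 2045)) = 215993/(√(-1936)) = 215993/((44*I)) = 215993*(-I/44) = -215993*I/44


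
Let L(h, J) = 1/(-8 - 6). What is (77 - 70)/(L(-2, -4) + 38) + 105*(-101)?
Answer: -5631157/531 ≈ -10605.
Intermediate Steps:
L(h, J) = -1/14 (L(h, J) = 1/(-14) = -1/14)
(77 - 70)/(L(-2, -4) + 38) + 105*(-101) = (77 - 70)/(-1/14 + 38) + 105*(-101) = 7/(531/14) - 10605 = 7*(14/531) - 10605 = 98/531 - 10605 = -5631157/531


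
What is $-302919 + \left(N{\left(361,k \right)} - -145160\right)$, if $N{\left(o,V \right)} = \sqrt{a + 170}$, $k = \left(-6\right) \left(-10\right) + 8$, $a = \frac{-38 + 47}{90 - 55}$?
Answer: $-157759 + \frac{\sqrt{208565}}{35} \approx -1.5775 \cdot 10^{5}$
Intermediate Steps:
$a = \frac{9}{35} \approx 0.25714$
$k = 68$ ($k = 60 + 8 = 68$)
$N{\left(o,V \right)} = \frac{\sqrt{208565}}{35}$ ($N{\left(o,V \right)} = \sqrt{\frac{9}{35} + 170} = \sqrt{\frac{5959}{35}} = \frac{\sqrt{208565}}{35}$)
$-302919 + \left(N{\left(361,k \right)} - -145160\right) = -302919 + \left(\frac{\sqrt{208565}}{35} - -145160\right) = -302919 + \left(\frac{\sqrt{208565}}{35} + 145160\right) = -302919 + \left(145160 + \frac{\sqrt{208565}}{35}\right) = -157759 + \frac{\sqrt{208565}}{35}$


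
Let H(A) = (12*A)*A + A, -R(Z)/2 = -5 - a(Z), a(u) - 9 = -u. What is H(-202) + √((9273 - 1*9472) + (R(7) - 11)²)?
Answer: 489446 + I*√190 ≈ 4.8945e+5 + 13.784*I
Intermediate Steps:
a(u) = 9 - u
R(Z) = 28 - 2*Z (R(Z) = -2*(-5 - (9 - Z)) = -2*(-5 + (-9 + Z)) = -2*(-14 + Z) = 28 - 2*Z)
H(A) = A + 12*A² (H(A) = 12*A² + A = A + 12*A²)
H(-202) + √((9273 - 1*9472) + (R(7) - 11)²) = -202*(1 + 12*(-202)) + √((9273 - 1*9472) + ((28 - 2*7) - 11)²) = -202*(1 - 2424) + √((9273 - 9472) + ((28 - 14) - 11)²) = -202*(-2423) + √(-199 + (14 - 11)²) = 489446 + √(-199 + 3²) = 489446 + √(-199 + 9) = 489446 + √(-190) = 489446 + I*√190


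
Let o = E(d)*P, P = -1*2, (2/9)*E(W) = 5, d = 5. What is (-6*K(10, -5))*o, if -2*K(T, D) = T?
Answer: -1350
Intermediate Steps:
K(T, D) = -T/2
E(W) = 45/2 (E(W) = (9/2)*5 = 45/2)
P = -2
o = -45 (o = (45/2)*(-2) = -45)
(-6*K(10, -5))*o = -(-3)*10*(-45) = -6*(-5)*(-45) = 30*(-45) = -1350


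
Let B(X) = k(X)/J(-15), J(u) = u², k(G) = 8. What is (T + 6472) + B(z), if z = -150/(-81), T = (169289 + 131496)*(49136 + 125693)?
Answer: 11831838128333/225 ≈ 5.2586e+10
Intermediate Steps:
T = 52585940765 (T = 300785*174829 = 52585940765)
z = 50/27 (z = -150*(-1/81) = 50/27 ≈ 1.8519)
B(X) = 8/225 (B(X) = 8/((-15)²) = 8/225)
(T + 6472) + B(z) = (52585940765 + 6472) + 8/225 = 52585947237 + 8/225 = 11831838128333/225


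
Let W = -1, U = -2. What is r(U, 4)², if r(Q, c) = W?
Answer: 1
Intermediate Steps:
r(Q, c) = -1
r(U, 4)² = (-1)² = 1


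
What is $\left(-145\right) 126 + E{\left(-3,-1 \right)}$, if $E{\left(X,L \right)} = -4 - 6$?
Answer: $-18280$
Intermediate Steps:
$E{\left(X,L \right)} = -10$
$\left(-145\right) 126 + E{\left(-3,-1 \right)} = \left(-145\right) 126 - 10 = -18270 - 10 = -18280$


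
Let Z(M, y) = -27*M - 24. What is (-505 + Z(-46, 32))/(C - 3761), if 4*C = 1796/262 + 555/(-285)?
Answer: -7098628/37432301 ≈ -0.18964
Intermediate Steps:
Z(M, y) = -24 - 27*M
C = 12215/9956 (C = (1796/262 + 555/(-285))/4 = (1796*(1/262) + 555*(-1/285))/4 = (898/131 - 37/19)/4 = (¼)*(12215/2489) = 12215/9956 ≈ 1.2269)
(-505 + Z(-46, 32))/(C - 3761) = (-505 + (-24 - 27*(-46)))/(12215/9956 - 3761) = (-505 + (-24 + 1242))/(-37432301/9956) = (-505 + 1218)*(-9956/37432301) = 713*(-9956/37432301) = -7098628/37432301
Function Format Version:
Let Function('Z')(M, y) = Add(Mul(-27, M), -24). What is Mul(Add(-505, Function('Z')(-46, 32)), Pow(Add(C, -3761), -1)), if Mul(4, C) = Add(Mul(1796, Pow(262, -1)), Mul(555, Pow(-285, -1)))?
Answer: Rational(-7098628, 37432301) ≈ -0.18964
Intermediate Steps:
Function('Z')(M, y) = Add(-24, Mul(-27, M))
C = Rational(12215, 9956) (C = Mul(Rational(1, 4), Add(Mul(1796, Pow(262, -1)), Mul(555, Pow(-285, -1)))) = Mul(Rational(1, 4), Add(Mul(1796, Rational(1, 262)), Mul(555, Rational(-1, 285)))) = Mul(Rational(1, 4), Add(Rational(898, 131), Rational(-37, 19))) = Mul(Rational(1, 4), Rational(12215, 2489)) = Rational(12215, 9956) ≈ 1.2269)
Mul(Add(-505, Function('Z')(-46, 32)), Pow(Add(C, -3761), -1)) = Mul(Add(-505, Add(-24, Mul(-27, -46))), Pow(Add(Rational(12215, 9956), -3761), -1)) = Mul(Add(-505, Add(-24, 1242)), Pow(Rational(-37432301, 9956), -1)) = Mul(Add(-505, 1218), Rational(-9956, 37432301)) = Mul(713, Rational(-9956, 37432301)) = Rational(-7098628, 37432301)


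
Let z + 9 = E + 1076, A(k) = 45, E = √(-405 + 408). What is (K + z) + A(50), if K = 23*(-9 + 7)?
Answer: 1066 + √3 ≈ 1067.7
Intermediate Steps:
E = √3 ≈ 1.7320
z = 1067 + √3 (z = -9 + (√3 + 1076) = -9 + (1076 + √3) = 1067 + √3 ≈ 1068.7)
K = -46 (K = 23*(-2) = -46)
(K + z) + A(50) = (-46 + (1067 + √3)) + 45 = (1021 + √3) + 45 = 1066 + √3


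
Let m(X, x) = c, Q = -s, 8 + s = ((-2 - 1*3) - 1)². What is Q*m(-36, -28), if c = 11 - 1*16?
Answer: 140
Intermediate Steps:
s = 28 (s = -8 + ((-2 - 1*3) - 1)² = -8 + ((-2 - 3) - 1)² = -8 + (-5 - 1)² = -8 + (-6)² = -8 + 36 = 28)
Q = -28 (Q = -1*28 = -28)
c = -5 (c = 11 - 16 = -5)
m(X, x) = -5
Q*m(-36, -28) = -28*(-5) = 140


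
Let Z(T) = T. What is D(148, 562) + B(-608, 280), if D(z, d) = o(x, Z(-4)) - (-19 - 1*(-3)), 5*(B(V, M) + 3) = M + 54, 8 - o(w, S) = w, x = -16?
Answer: 519/5 ≈ 103.80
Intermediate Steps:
o(w, S) = 8 - w
B(V, M) = 39/5 + M/5 (B(V, M) = -3 + (M + 54)/5 = -3 + (54 + M)/5 = -3 + (54/5 + M/5) = 39/5 + M/5)
D(z, d) = 40 (D(z, d) = (8 - 1*(-16)) - (-19 - 1*(-3)) = (8 + 16) - (-19 + 3) = 24 - 1*(-16) = 24 + 16 = 40)
D(148, 562) + B(-608, 280) = 40 + (39/5 + (⅕)*280) = 40 + (39/5 + 56) = 40 + 319/5 = 519/5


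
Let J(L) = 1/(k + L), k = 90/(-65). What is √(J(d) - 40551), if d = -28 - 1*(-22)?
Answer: I*√23357454/24 ≈ 201.37*I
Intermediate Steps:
d = -6 (d = -28 + 22 = -6)
k = -18/13 (k = 90*(-1/65) = -18/13 ≈ -1.3846)
J(L) = 1/(-18/13 + L)
√(J(d) - 40551) = √(13/(-18 + 13*(-6)) - 40551) = √(13/(-18 - 78) - 40551) = √(13/(-96) - 40551) = √(13*(-1/96) - 40551) = √(-13/96 - 40551) = √(-3892909/96) = I*√23357454/24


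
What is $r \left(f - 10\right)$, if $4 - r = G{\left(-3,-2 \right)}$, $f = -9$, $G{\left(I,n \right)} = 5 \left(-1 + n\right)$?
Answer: $-361$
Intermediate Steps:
$G{\left(I,n \right)} = -5 + 5 n$
$r = 19$ ($r = 4 - \left(-5 + 5 \left(-2\right)\right) = 4 - \left(-5 - 10\right) = 4 - -15 = 4 + 15 = 19$)
$r \left(f - 10\right) = 19 \left(-9 - 10\right) = 19 \left(-19\right) = -361$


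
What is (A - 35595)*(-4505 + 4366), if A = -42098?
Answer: 10799327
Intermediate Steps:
(A - 35595)*(-4505 + 4366) = (-42098 - 35595)*(-4505 + 4366) = -77693*(-139) = 10799327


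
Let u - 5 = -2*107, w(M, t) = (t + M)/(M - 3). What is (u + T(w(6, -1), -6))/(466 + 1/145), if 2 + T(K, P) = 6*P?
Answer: -35815/67571 ≈ -0.53004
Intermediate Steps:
w(M, t) = (M + t)/(-3 + M)
u = -209 (u = 5 - 2*107 = 5 - 214 = -209)
T(K, P) = -2 + 6*P
(u + T(w(6, -1), -6))/(466 + 1/145) = (-209 + (-2 + 6*(-6)))/(466 + 1/145) = (-209 + (-2 - 36))/(466 + 1/145) = (-209 - 38)/(67571/145) = -247*145/67571 = -35815/67571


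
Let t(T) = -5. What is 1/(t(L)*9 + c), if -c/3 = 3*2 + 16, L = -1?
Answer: -1/111 ≈ -0.0090090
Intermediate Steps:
c = -66 (c = -3*(3*2 + 16) = -3*(6 + 16) = -3*22 = -66)
1/(t(L)*9 + c) = 1/(-5*9 - 66) = 1/(-45 - 66) = 1/(-111) = -1/111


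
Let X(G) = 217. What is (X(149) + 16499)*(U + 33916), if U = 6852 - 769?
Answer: 668623284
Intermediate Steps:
U = 6083
(X(149) + 16499)*(U + 33916) = (217 + 16499)*(6083 + 33916) = 16716*39999 = 668623284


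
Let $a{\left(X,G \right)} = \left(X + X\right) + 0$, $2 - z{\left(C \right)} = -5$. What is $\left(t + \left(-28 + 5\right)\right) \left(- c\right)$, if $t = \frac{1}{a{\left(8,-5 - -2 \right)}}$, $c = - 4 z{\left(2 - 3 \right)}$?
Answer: $- \frac{2569}{4} \approx -642.25$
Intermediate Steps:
$z{\left(C \right)} = 7$ ($z{\left(C \right)} = 2 - -5 = 2 + 5 = 7$)
$c = -28$ ($c = \left(-4\right) 7 = -28$)
$a{\left(X,G \right)} = 2 X$ ($a{\left(X,G \right)} = 2 X + 0 = 2 X$)
$t = \frac{1}{16}$ ($t = \frac{1}{2 \cdot 8} = \frac{1}{16} \approx 0.0625$)
$\left(t + \left(-28 + 5\right)\right) \left(- c\right) = \left(\frac{1}{16} + \left(-28 + 5\right)\right) \left(\left(-1\right) \left(-28\right)\right) = \left(\frac{1}{16} - 23\right) 28 = \left(- \frac{367}{16}\right) 28 = - \frac{2569}{4}$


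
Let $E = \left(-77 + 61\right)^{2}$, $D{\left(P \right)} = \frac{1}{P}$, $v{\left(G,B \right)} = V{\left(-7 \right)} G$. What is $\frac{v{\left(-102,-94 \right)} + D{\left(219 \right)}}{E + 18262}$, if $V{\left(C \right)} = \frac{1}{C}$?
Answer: $\frac{22345}{28388094} \approx 0.00078713$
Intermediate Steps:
$v{\left(G,B \right)} = - \frac{G}{7}$ ($v{\left(G,B \right)} = \frac{G}{-7} = - \frac{G}{7}$)
$E = 256$ ($E = \left(-16\right)^{2} = 256$)
$\frac{v{\left(-102,-94 \right)} + D{\left(219 \right)}}{E + 18262} = \frac{\left(- \frac{1}{7}\right) \left(-102\right) + \frac{1}{219}}{256 + 18262} = \frac{\frac{102}{7} + \frac{1}{219}}{18518} = \frac{22345}{1533} \cdot \frac{1}{18518} = \frac{22345}{28388094}$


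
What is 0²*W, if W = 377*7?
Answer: 0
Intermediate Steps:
W = 2639
0²*W = 0²*2639 = 0*2639 = 0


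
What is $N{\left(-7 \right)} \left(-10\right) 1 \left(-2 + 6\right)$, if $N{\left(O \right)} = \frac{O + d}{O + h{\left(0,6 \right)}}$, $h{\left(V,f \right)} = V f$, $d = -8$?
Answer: $- \frac{600}{7} \approx -85.714$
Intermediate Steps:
$N{\left(O \right)} = \frac{-8 + O}{O}$ ($N{\left(O \right)} = \frac{O - 8}{O + 0 \cdot 6} = \frac{-8 + O}{O + 0} = \frac{-8 + O}{O}$)
$N{\left(-7 \right)} \left(-10\right) 1 \left(-2 + 6\right) = \frac{-8 - 7}{-7} \left(-10\right) 1 \left(-2 + 6\right) = \left(- \frac{1}{7}\right) \left(-15\right) \left(-10\right) 1 \cdot 4 = \frac{15}{7} \left(-10\right) 4 = \left(- \frac{150}{7}\right) 4 = - \frac{600}{7}$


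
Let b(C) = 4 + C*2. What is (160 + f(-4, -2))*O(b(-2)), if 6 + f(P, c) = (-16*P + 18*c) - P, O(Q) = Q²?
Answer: 0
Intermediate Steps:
b(C) = 4 + 2*C
f(P, c) = -6 - 17*P + 18*c (f(P, c) = -6 + ((-16*P + 18*c) - P) = -6 + (-17*P + 18*c) = -6 - 17*P + 18*c)
(160 + f(-4, -2))*O(b(-2)) = (160 + (-6 - 17*(-4) + 18*(-2)))*(4 + 2*(-2))² = (160 + (-6 + 68 - 36))*(4 - 4)² = (160 + 26)*0² = 186*0 = 0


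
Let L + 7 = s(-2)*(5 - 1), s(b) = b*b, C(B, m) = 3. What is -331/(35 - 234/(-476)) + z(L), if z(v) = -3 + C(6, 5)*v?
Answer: 123950/8447 ≈ 14.674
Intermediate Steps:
s(b) = b²
L = 9 (L = -7 + (-2)²*(5 - 1) = -7 + 4*4 = -7 + 16 = 9)
z(v) = -3 + 3*v
-331/(35 - 234/(-476)) + z(L) = -331/(35 - 234/(-476)) + (-3 + 3*9) = -331/(35 - 234*(-1/476)) + (-3 + 27) = -331/(35 + 117/238) + 24 = -331/(8447/238) + 24 = (238/8447)*(-331) + 24 = -78778/8447 + 24 = 123950/8447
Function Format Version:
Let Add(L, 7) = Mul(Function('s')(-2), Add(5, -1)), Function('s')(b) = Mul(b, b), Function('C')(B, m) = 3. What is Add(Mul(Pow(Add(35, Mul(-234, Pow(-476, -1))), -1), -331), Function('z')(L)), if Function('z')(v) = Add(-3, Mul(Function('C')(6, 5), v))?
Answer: Rational(123950, 8447) ≈ 14.674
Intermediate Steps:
Function('s')(b) = Pow(b, 2)
L = 9 (L = Add(-7, Mul(Pow(-2, 2), Add(5, -1))) = Add(-7, Mul(4, 4)) = Add(-7, 16) = 9)
Function('z')(v) = Add(-3, Mul(3, v))
Add(Mul(Pow(Add(35, Mul(-234, Pow(-476, -1))), -1), -331), Function('z')(L)) = Add(Mul(Pow(Add(35, Mul(-234, Pow(-476, -1))), -1), -331), Add(-3, Mul(3, 9))) = Add(Mul(Pow(Add(35, Mul(-234, Rational(-1, 476))), -1), -331), Add(-3, 27)) = Add(Mul(Pow(Add(35, Rational(117, 238)), -1), -331), 24) = Add(Mul(Pow(Rational(8447, 238), -1), -331), 24) = Add(Mul(Rational(238, 8447), -331), 24) = Add(Rational(-78778, 8447), 24) = Rational(123950, 8447)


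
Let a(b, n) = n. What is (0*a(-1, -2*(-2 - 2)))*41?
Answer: 0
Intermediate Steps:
(0*a(-1, -2*(-2 - 2)))*41 = (0*(-2*(-2 - 2)))*41 = (0*(-2*(-4)))*41 = (0*8)*41 = 0*41 = 0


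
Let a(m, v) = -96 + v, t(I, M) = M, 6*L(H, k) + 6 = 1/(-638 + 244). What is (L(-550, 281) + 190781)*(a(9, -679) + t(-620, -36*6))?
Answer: -446944883729/2364 ≈ -1.8906e+8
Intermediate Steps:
L(H, k) = -2365/2364 (L(H, k) = -1 + 1/(6*(-638 + 244)) = -1 + (⅙)/(-394) = -1 + (⅙)*(-1/394) = -1 - 1/2364 = -2365/2364)
(L(-550, 281) + 190781)*(a(9, -679) + t(-620, -36*6)) = (-2365/2364 + 190781)*((-96 - 679) - 36*6) = 451003919*(-775 - 216)/2364 = (451003919/2364)*(-991) = -446944883729/2364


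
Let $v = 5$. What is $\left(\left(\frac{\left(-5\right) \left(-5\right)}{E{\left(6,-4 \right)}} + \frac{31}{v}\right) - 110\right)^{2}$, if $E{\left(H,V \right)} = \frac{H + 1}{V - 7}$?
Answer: $\frac{25080064}{1225} \approx 20474.0$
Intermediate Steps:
$E{\left(H,V \right)} = \frac{1 + H}{-7 + V}$
$\left(\left(\frac{\left(-5\right) \left(-5\right)}{E{\left(6,-4 \right)}} + \frac{31}{v}\right) - 110\right)^{2} = \left(\left(\frac{\left(-5\right) \left(-5\right)}{\frac{1}{-7 - 4} \left(1 + 6\right)} + \frac{31}{5}\right) - 110\right)^{2} = \left(\left(\frac{25}{\frac{1}{-11} \cdot 7} + 31 \cdot \frac{1}{5}\right) - 110\right)^{2} = \left(\left(\frac{25}{\left(- \frac{1}{11}\right) 7} + \frac{31}{5}\right) - 110\right)^{2} = \left(\left(\frac{25}{- \frac{7}{11}} + \frac{31}{5}\right) - 110\right)^{2} = \left(\left(25 \left(- \frac{11}{7}\right) + \frac{31}{5}\right) - 110\right)^{2} = \left(\left(- \frac{275}{7} + \frac{31}{5}\right) - 110\right)^{2} = \left(- \frac{1158}{35} - 110\right)^{2} = \left(- \frac{5008}{35}\right)^{2} = \frac{25080064}{1225}$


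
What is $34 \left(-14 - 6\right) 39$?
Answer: $-26520$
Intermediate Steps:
$34 \left(-14 - 6\right) 39 = 34 \left(-20\right) 39 = \left(-680\right) 39 = -26520$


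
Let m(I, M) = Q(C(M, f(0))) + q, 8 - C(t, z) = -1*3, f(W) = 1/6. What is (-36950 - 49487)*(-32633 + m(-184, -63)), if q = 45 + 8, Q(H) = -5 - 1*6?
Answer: 2817068267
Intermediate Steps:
f(W) = ⅙ (f(W) = 1*(⅙) = ⅙)
C(t, z) = 11 (C(t, z) = 8 - (-1)*3 = 8 - 1*(-3) = 8 + 3 = 11)
Q(H) = -11 (Q(H) = -5 - 6 = -11)
q = 53
m(I, M) = 42 (m(I, M) = -11 + 53 = 42)
(-36950 - 49487)*(-32633 + m(-184, -63)) = (-36950 - 49487)*(-32633 + 42) = -86437*(-32591) = 2817068267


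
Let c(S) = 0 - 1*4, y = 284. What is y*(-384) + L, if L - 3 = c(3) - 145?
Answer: -109202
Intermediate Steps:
c(S) = -4 (c(S) = 0 - 4 = -4)
L = -146 (L = 3 + (-4 - 145) = 3 - 149 = -146)
y*(-384) + L = 284*(-384) - 146 = -109056 - 146 = -109202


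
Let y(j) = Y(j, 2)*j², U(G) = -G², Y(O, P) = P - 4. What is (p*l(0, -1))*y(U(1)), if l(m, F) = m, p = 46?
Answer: 0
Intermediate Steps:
Y(O, P) = -4 + P
y(j) = -2*j² (y(j) = (-4 + 2)*j² = -2*j²)
(p*l(0, -1))*y(U(1)) = (46*0)*(-2*(-1*1²)²) = 0*(-2*(-1*1)²) = 0*(-2*(-1)²) = 0*(-2*1) = 0*(-2) = 0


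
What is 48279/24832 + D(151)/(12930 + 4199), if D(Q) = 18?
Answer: 827417967/425347328 ≈ 1.9453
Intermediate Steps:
48279/24832 + D(151)/(12930 + 4199) = 48279/24832 + 18/(12930 + 4199) = 48279*(1/24832) + 18/17129 = 48279/24832 + 18*(1/17129) = 48279/24832 + 18/17129 = 827417967/425347328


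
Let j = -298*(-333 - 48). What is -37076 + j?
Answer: 76462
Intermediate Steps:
j = 113538 (j = -298*(-381) = 113538)
-37076 + j = -37076 + 113538 = 76462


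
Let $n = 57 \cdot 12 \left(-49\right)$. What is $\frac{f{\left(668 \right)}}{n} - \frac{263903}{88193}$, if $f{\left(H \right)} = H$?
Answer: $- \frac{317995924}{105567021} \approx -3.0123$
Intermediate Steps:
$n = -33516$ ($n = 684 \left(-49\right) = -33516$)
$\frac{f{\left(668 \right)}}{n} - \frac{263903}{88193} = \frac{668}{-33516} - \frac{263903}{88193} = 668 \left(- \frac{1}{33516}\right) - \frac{263903}{88193} = - \frac{167}{8379} - \frac{263903}{88193} = - \frac{317995924}{105567021}$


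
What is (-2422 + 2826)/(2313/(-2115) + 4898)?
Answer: 94940/1150773 ≈ 0.082501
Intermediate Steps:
(-2422 + 2826)/(2313/(-2115) + 4898) = 404/(2313*(-1/2115) + 4898) = 404/(-257/235 + 4898) = 404/(1150773/235) = 404*(235/1150773) = 94940/1150773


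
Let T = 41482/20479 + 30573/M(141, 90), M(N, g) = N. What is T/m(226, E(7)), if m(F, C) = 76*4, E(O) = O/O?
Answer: 210651143/292603952 ≈ 0.71992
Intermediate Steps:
E(O) = 1
m(F, C) = 304
T = 210651143/962513 (T = 41482/20479 + 30573/141 = 41482*(1/20479) + 30573*(1/141) = 41482/20479 + 10191/47 = 210651143/962513 ≈ 218.86)
T/m(226, E(7)) = (210651143/962513)/304 = (210651143/962513)*(1/304) = 210651143/292603952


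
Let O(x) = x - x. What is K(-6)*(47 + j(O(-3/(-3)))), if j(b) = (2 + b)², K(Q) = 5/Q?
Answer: -85/2 ≈ -42.500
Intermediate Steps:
O(x) = 0
K(-6)*(47 + j(O(-3/(-3)))) = (5/(-6))*(47 + (2 + 0)²) = (5*(-⅙))*(47 + 2²) = -5*(47 + 4)/6 = -⅚*51 = -85/2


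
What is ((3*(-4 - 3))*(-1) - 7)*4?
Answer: 56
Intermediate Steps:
((3*(-4 - 3))*(-1) - 7)*4 = ((3*(-7))*(-1) - 7)*4 = (-21*(-1) - 7)*4 = (21 - 7)*4 = 14*4 = 56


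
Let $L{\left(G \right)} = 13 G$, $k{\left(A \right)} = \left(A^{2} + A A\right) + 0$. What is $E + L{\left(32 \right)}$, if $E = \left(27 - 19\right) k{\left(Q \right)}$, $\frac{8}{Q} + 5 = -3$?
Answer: $432$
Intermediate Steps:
$Q = -1$ ($Q = \frac{8}{-5 - 3} = \frac{8}{-8} = 8 \left(- \frac{1}{8}\right) = -1$)
$k{\left(A \right)} = 2 A^{2}$ ($k{\left(A \right)} = \left(A^{2} + A^{2}\right) + 0 = 2 A^{2} + 0 = 2 A^{2}$)
$E = 16$ ($E = \left(27 - 19\right) 2 \left(-1\right)^{2} = 8 \cdot 2 \cdot 1 = 8 \cdot 2 = 16$)
$E + L{\left(32 \right)} = 16 + 13 \cdot 32 = 16 + 416 = 432$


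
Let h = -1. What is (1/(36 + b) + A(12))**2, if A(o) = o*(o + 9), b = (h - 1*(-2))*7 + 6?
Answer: 152497801/2401 ≈ 63514.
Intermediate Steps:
b = 13 (b = (-1 - 1*(-2))*7 + 6 = (-1 + 2)*7 + 6 = 1*7 + 6 = 7 + 6 = 13)
A(o) = o*(9 + o)
(1/(36 + b) + A(12))**2 = (1/(36 + 13) + 12*(9 + 12))**2 = (1/49 + 12*21)**2 = (1/49 + 252)**2 = (12349/49)**2 = 152497801/2401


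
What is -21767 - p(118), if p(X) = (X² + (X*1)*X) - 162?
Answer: -49453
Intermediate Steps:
p(X) = -162 + 2*X² (p(X) = (X² + X*X) - 162 = (X² + X²) - 162 = 2*X² - 162 = -162 + 2*X²)
-21767 - p(118) = -21767 - (-162 + 2*118²) = -21767 - (-162 + 2*13924) = -21767 - (-162 + 27848) = -21767 - 1*27686 = -21767 - 27686 = -49453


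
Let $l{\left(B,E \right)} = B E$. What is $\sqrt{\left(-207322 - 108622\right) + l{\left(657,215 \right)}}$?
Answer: $i \sqrt{174689} \approx 417.96 i$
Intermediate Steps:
$\sqrt{\left(-207322 - 108622\right) + l{\left(657,215 \right)}} = \sqrt{\left(-207322 - 108622\right) + 657 \cdot 215} = \sqrt{\left(-207322 - 108622\right) + 141255} = \sqrt{-315944 + 141255} = \sqrt{-174689} = i \sqrt{174689}$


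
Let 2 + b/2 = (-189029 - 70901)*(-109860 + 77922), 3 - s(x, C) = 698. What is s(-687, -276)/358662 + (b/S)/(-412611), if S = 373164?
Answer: -505164913758191/4601979305930754 ≈ -0.10977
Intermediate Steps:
s(x, C) = -695 (s(x, C) = 3 - 1*698 = 3 - 698 = -695)
b = 16603288676 (b = -4 + 2*((-189029 - 70901)*(-109860 + 77922)) = -4 + 2*(-259930*(-31938)) = -4 + 2*8301644340 = -4 + 16603288680 = 16603288676)
s(-687, -276)/358662 + (b/S)/(-412611) = -695/358662 + (16603288676/373164)/(-412611) = -695*1/358662 + (16603288676*(1/373164))*(-1/412611) = -695/358662 + (4150822169/93291)*(-1/412611) = -695/358662 - 4150822169/38492892801 = -505164913758191/4601979305930754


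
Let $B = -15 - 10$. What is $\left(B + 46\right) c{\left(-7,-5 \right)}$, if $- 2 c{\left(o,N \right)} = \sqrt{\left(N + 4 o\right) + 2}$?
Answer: $- \frac{21 i \sqrt{31}}{2} \approx - 58.462 i$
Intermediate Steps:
$B = -25$ ($B = -15 - 10 = -25$)
$c{\left(o,N \right)} = - \frac{\sqrt{2 + N + 4 o}}{2}$ ($c{\left(o,N \right)} = - \frac{\sqrt{\left(N + 4 o\right) + 2}}{2} = - \frac{\sqrt{2 + N + 4 o}}{2}$)
$\left(B + 46\right) c{\left(-7,-5 \right)} = \left(-25 + 46\right) \left(- \frac{\sqrt{2 - 5 + 4 \left(-7\right)}}{2}\right) = 21 \left(- \frac{\sqrt{2 - 5 - 28}}{2}\right) = 21 \left(- \frac{\sqrt{-31}}{2}\right) = 21 \left(- \frac{i \sqrt{31}}{2}\right) = - \frac{21 i \sqrt{31}}{2}$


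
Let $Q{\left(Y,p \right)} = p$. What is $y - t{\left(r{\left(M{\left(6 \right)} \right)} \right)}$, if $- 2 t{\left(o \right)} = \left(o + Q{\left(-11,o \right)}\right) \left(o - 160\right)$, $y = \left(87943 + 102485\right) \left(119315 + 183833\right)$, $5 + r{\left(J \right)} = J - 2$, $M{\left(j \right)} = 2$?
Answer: $57727868169$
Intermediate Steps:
$r{\left(J \right)} = -7 + J$ ($r{\left(J \right)} = -5 + \left(J - 2\right) = -5 + \left(-2 + J\right) = -7 + J$)
$y = 57727867344$ ($y = 190428 \cdot 303148 = 57727867344$)
$t{\left(o \right)} = - o \left(-160 + o\right)$ ($t{\left(o \right)} = - \frac{\left(o + o\right) \left(o - 160\right)}{2} = - \frac{2 o \left(o - 160\right)}{2} = - \frac{2 o \left(-160 + o\right)}{2} = - o \left(-160 + o\right)$)
$y - t{\left(r{\left(M{\left(6 \right)} \right)} \right)} = 57727867344 - \left(-7 + 2\right) \left(160 - \left(-7 + 2\right)\right) = 57727867344 - - 5 \left(160 - -5\right) = 57727867344 - - 5 \left(160 + 5\right) = 57727867344 - \left(-5\right) 165 = 57727867344 - -825 = 57727867344 + 825 = 57727868169$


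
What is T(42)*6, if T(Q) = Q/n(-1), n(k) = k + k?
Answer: -126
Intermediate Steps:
n(k) = 2*k
T(Q) = -Q/2 (T(Q) = Q/((2*(-1))) = Q/(-2) = Q*(-1/2) = -Q/2)
T(42)*6 = -1/2*42*6 = -21*6 = -126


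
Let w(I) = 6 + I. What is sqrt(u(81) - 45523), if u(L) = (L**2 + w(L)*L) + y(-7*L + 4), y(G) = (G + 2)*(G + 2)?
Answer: sqrt(282806) ≈ 531.79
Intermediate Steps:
y(G) = (2 + G)**2 (y(G) = (2 + G)*(2 + G) = (2 + G)**2)
u(L) = L**2 + (6 - 7*L)**2 + L*(6 + L) (u(L) = (L**2 + (6 + L)*L) + (2 + (-7*L + 4))**2 = (L**2 + L*(6 + L)) + (2 + (4 - 7*L))**2 = (L**2 + L*(6 + L)) + (6 - 7*L)**2 = L**2 + (6 - 7*L)**2 + L*(6 + L))
sqrt(u(81) - 45523) = sqrt((36 - 78*81 + 51*81**2) - 45523) = sqrt((36 - 6318 + 51*6561) - 45523) = sqrt((36 - 6318 + 334611) - 45523) = sqrt(328329 - 45523) = sqrt(282806)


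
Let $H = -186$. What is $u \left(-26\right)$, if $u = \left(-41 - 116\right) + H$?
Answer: $8918$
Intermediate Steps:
$u = -343$ ($u = \left(-41 - 116\right) - 186 = -157 - 186 = -343$)
$u \left(-26\right) = \left(-343\right) \left(-26\right) = 8918$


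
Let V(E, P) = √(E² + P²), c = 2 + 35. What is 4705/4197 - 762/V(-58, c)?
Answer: 4705/4197 - 762*√4733/4733 ≈ -9.9551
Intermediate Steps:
c = 37
4705/4197 - 762/V(-58, c) = 4705/4197 - 762/√((-58)² + 37²) = 4705*(1/4197) - 762/√(3364 + 1369) = 4705/4197 - 762*√4733/4733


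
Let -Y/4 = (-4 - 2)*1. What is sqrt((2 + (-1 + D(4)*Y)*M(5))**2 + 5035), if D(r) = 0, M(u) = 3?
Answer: 2*sqrt(1259) ≈ 70.965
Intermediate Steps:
Y = 24 (Y = -4*(-4 - 2) = -(-24) = -4*(-6) = 24)
sqrt((2 + (-1 + D(4)*Y)*M(5))**2 + 5035) = sqrt((2 + (-1 + 0*24)*3)**2 + 5035) = sqrt((2 + (-1 + 0)*3)**2 + 5035) = sqrt((2 - 1*3)**2 + 5035) = sqrt((2 - 3)**2 + 5035) = sqrt((-1)**2 + 5035) = sqrt(1 + 5035) = sqrt(5036) = 2*sqrt(1259)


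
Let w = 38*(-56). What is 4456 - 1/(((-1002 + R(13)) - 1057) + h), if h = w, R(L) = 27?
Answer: 18536961/4160 ≈ 4456.0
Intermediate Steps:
w = -2128
h = -2128
4456 - 1/(((-1002 + R(13)) - 1057) + h) = 4456 - 1/(((-1002 + 27) - 1057) - 2128) = 4456 - 1/((-975 - 1057) - 2128) = 4456 - 1/(-2032 - 2128) = 4456 - 1/(-4160) = 4456 - 1*(-1/4160) = 4456 + 1/4160 = 18536961/4160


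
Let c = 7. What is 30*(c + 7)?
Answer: 420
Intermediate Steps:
30*(c + 7) = 30*(7 + 7) = 30*14 = 420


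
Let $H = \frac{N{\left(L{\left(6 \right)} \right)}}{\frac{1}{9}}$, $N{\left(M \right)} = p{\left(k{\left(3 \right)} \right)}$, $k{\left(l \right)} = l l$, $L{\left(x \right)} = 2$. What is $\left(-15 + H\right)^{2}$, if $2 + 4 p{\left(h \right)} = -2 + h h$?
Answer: $\frac{400689}{16} \approx 25043.0$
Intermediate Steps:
$k{\left(l \right)} = l^{2}$
$p{\left(h \right)} = -1 + \frac{h^{2}}{4}$ ($p{\left(h \right)} = - \frac{1}{2} + \frac{-2 + h h}{4} = - \frac{1}{2} + \frac{-2 + h^{2}}{4} = - \frac{1}{2} + \left(- \frac{1}{2} + \frac{h^{2}}{4}\right) = -1 + \frac{h^{2}}{4}$)
$N{\left(M \right)} = \frac{77}{4}$ ($N{\left(M \right)} = -1 + \frac{\left(3^{2}\right)^{2}}{4} = -1 + \frac{9^{2}}{4} = -1 + \frac{1}{4} \cdot 81 = -1 + \frac{81}{4} = \frac{77}{4}$)
$H = \frac{693}{4}$ ($H = \frac{77}{4 \cdot \frac{1}{9}} = \frac{77 \frac{1}{\frac{1}{9}}}{4} = \frac{77}{4} \cdot 9 = \frac{693}{4} \approx 173.25$)
$\left(-15 + H\right)^{2} = \left(-15 + \frac{693}{4}\right)^{2} = \left(\frac{633}{4}\right)^{2} = \frac{400689}{16}$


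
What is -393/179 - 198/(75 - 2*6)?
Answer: -6689/1253 ≈ -5.3384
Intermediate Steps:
-393/179 - 198/(75 - 2*6) = -393*1/179 - 198/(75 - 1*12) = -393/179 - 198/(75 - 12) = -393/179 - 198/63 = -393/179 - 198*1/63 = -393/179 - 22/7 = -6689/1253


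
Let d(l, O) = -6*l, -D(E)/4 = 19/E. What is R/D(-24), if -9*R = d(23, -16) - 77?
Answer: 430/57 ≈ 7.5439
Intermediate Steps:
D(E) = -76/E
R = 215/9 (R = -(-6*23 - 77)/9 = -(-138 - 77)/9 = -⅑*(-215) = 215/9 ≈ 23.889)
R/D(-24) = 215/(9*((-76/(-24)))) = 215/(9*((-76*(-1/24)))) = 215/(9*(19/6)) = (215/9)*(6/19) = 430/57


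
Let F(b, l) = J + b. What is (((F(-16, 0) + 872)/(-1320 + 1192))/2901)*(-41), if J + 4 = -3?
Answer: 11603/123776 ≈ 0.093742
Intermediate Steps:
J = -7 (J = -4 - 3 = -7)
F(b, l) = -7 + b
(((F(-16, 0) + 872)/(-1320 + 1192))/2901)*(-41) = ((((-7 - 16) + 872)/(-1320 + 1192))/2901)*(-41) = (((-23 + 872)/(-128))*(1/2901))*(-41) = ((849*(-1/128))*(1/2901))*(-41) = -849/128*1/2901*(-41) = -283/123776*(-41) = 11603/123776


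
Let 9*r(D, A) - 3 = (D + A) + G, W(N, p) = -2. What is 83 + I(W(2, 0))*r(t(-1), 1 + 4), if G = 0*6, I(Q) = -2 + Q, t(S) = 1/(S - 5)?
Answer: 2147/27 ≈ 79.519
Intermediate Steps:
t(S) = 1/(-5 + S)
G = 0
r(D, A) = 1/3 + A/9 + D/9 (r(D, A) = 1/3 + ((D + A) + 0)/9 = 1/3 + ((A + D) + 0)/9 = 1/3 + (A + D)/9 = 1/3 + (A/9 + D/9) = 1/3 + A/9 + D/9)
83 + I(W(2, 0))*r(t(-1), 1 + 4) = 83 + (-2 - 2)*(1/3 + (1 + 4)/9 + 1/(9*(-5 - 1))) = 83 - 4*(1/3 + (1/9)*5 + (1/9)/(-6)) = 83 - 4*(1/3 + 5/9 + (1/9)*(-1/6)) = 83 - 4*(1/3 + 5/9 - 1/54) = 83 - 4*47/54 = 83 - 94/27 = 2147/27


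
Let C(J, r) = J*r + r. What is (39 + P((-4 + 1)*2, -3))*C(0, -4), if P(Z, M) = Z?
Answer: -132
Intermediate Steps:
C(J, r) = r + J*r
(39 + P((-4 + 1)*2, -3))*C(0, -4) = (39 + (-4 + 1)*2)*(-4*(1 + 0)) = (39 - 3*2)*(-4*1) = (39 - 6)*(-4) = 33*(-4) = -132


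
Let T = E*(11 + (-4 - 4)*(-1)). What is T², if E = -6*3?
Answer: 116964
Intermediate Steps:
E = -18
T = -342 (T = -18*(11 + (-4 - 4)*(-1)) = -18*(11 - 8*(-1)) = -18*(11 + 8) = -18*19 = -342)
T² = (-342)² = 116964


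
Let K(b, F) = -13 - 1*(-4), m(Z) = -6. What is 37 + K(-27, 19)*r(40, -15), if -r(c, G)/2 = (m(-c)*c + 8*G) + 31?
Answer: -5885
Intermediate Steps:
K(b, F) = -9 (K(b, F) = -13 + 4 = -9)
r(c, G) = -62 - 16*G + 12*c (r(c, G) = -2*((-6*c + 8*G) + 31) = -2*(31 - 6*c + 8*G) = -62 - 16*G + 12*c)
37 + K(-27, 19)*r(40, -15) = 37 - 9*(-62 - 16*(-15) + 12*40) = 37 - 9*(-62 + 240 + 480) = 37 - 9*658 = 37 - 5922 = -5885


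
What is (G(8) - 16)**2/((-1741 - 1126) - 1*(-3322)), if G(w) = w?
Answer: 64/455 ≈ 0.14066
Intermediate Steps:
(G(8) - 16)**2/((-1741 - 1126) - 1*(-3322)) = (8 - 16)**2/((-1741 - 1126) - 1*(-3322)) = (-8)**2/(-2867 + 3322) = 64/455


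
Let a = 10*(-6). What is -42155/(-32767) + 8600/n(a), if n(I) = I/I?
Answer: 281838355/32767 ≈ 8601.3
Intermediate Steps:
a = -60
n(I) = 1
-42155/(-32767) + 8600/n(a) = -42155/(-32767) + 8600/1 = -42155*(-1/32767) + 8600*1 = 42155/32767 + 8600 = 281838355/32767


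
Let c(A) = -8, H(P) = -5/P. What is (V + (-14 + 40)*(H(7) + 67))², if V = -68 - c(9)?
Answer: 135582736/49 ≈ 2.7670e+6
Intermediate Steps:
V = -60 (V = -68 - 1*(-8) = -68 + 8 = -60)
(V + (-14 + 40)*(H(7) + 67))² = (-60 + (-14 + 40)*(-5/7 + 67))² = (-60 + 26*(-5*⅐ + 67))² = (-60 + 26*(-5/7 + 67))² = (-60 + 26*(464/7))² = (-60 + 12064/7)² = (11644/7)² = 135582736/49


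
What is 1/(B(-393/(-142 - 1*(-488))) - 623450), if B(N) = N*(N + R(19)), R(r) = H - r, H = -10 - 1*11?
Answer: -119716/74631346631 ≈ -1.6041e-6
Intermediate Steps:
H = -21 (H = -10 - 11 = -21)
R(r) = -21 - r
B(N) = N*(-40 + N) (B(N) = N*(N + (-21 - 1*19)) = N*(N + (-21 - 19)) = N*(N - 40) = N*(-40 + N))
1/(B(-393/(-142 - 1*(-488))) - 623450) = 1/((-393/(-142 - 1*(-488)))*(-40 - 393/(-142 - 1*(-488))) - 623450) = 1/((-393/(-142 + 488))*(-40 - 393/(-142 + 488)) - 623450) = 1/((-393/346)*(-40 - 393/346) - 623450) = 1/((-393*1/346)*(-40 - 393*1/346) - 623450) = 1/(-393*(-40 - 393/346)/346 - 623450) = 1/(-393/346*(-14233/346) - 623450) = 1/(5593569/119716 - 623450) = 1/(-74631346631/119716) = -119716/74631346631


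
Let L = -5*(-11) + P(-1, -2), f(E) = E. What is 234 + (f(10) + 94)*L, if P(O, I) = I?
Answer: 5746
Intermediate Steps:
L = 53 (L = -5*(-11) - 2 = 55 - 2 = 53)
234 + (f(10) + 94)*L = 234 + (10 + 94)*53 = 234 + 104*53 = 234 + 5512 = 5746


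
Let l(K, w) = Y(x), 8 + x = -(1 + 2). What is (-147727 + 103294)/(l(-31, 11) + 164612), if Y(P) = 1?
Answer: -14811/54871 ≈ -0.26992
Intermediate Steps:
x = -11 (x = -8 - (1 + 2) = -8 - 1*3 = -8 - 3 = -11)
l(K, w) = 1
(-147727 + 103294)/(l(-31, 11) + 164612) = (-147727 + 103294)/(1 + 164612) = -44433/164613 = -44433*1/164613 = -14811/54871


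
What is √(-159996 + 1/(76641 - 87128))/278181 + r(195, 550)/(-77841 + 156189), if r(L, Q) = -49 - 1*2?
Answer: -17/26116 + I*√17595907141811/2917284147 ≈ -0.00065094 + 0.0014379*I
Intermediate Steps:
r(L, Q) = -51 (r(L, Q) = -49 - 2 = -51)
√(-159996 + 1/(76641 - 87128))/278181 + r(195, 550)/(-77841 + 156189) = √(-159996 + 1/(76641 - 87128))/278181 - 51/(-77841 + 156189) = √(-159996 + 1/(-10487))*(1/278181) - 51/78348 = √(-159996 - 1/10487)*(1/278181) - 51*1/78348 = √(-1677878053/10487)*(1/278181) - 17/26116 = (I*√17595907141811/10487)*(1/278181) - 17/26116 = I*√17595907141811/2917284147 - 17/26116 = -17/26116 + I*√17595907141811/2917284147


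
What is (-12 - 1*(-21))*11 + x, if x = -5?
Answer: 94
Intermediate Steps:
(-12 - 1*(-21))*11 + x = (-12 - 1*(-21))*11 - 5 = (-12 + 21)*11 - 5 = 9*11 - 5 = 99 - 5 = 94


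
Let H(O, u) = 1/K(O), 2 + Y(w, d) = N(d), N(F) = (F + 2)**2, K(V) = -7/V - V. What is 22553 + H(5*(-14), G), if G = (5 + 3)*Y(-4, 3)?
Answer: 15809663/701 ≈ 22553.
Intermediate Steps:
K(V) = -V - 7/V
N(F) = (2 + F)**2
Y(w, d) = -2 + (2 + d)**2
G = 184 (G = (5 + 3)*(-2 + (2 + 3)**2) = 8*(-2 + 5**2) = 8*(-2 + 25) = 8*23 = 184)
H(O, u) = 1/(-O - 7/O)
22553 + H(5*(-14), G) = 22553 - 5*(-14)/(7 + (5*(-14))**2) = 22553 - 1*(-70)/(7 + (-70)**2) = 22553 - 1*(-70)/(7 + 4900) = 22553 - 1*(-70)/4907 = 22553 - 1*(-70)*1/4907 = 22553 + 10/701 = 15809663/701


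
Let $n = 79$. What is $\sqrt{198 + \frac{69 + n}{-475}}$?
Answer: $\frac{\sqrt{1784138}}{95} \approx 14.06$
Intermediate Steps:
$\sqrt{198 + \frac{69 + n}{-475}} = \sqrt{198 + \frac{69 + 79}{-475}} = \sqrt{198 + 148 \left(- \frac{1}{475}\right)} = \sqrt{198 - \frac{148}{475}} = \sqrt{\frac{93902}{475}} = \frac{\sqrt{1784138}}{95}$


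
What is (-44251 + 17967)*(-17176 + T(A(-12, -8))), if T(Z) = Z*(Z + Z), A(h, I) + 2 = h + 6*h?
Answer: 62661056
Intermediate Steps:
A(h, I) = -2 + 7*h (A(h, I) = -2 + (h + 6*h) = -2 + 7*h)
T(Z) = 2*Z² (T(Z) = Z*(2*Z) = 2*Z²)
(-44251 + 17967)*(-17176 + T(A(-12, -8))) = (-44251 + 17967)*(-17176 + 2*(-2 + 7*(-12))²) = -26284*(-17176 + 2*(-2 - 84)²) = -26284*(-17176 + 2*(-86)²) = -26284*(-17176 + 2*7396) = -26284*(-17176 + 14792) = -26284*(-2384) = 62661056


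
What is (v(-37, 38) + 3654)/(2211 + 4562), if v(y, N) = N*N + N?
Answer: 5136/6773 ≈ 0.75830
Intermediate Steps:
v(y, N) = N + N² (v(y, N) = N² + N = N + N²)
(v(-37, 38) + 3654)/(2211 + 4562) = (38*(1 + 38) + 3654)/(2211 + 4562) = (38*39 + 3654)/6773 = (1482 + 3654)*(1/6773) = 5136*(1/6773) = 5136/6773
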